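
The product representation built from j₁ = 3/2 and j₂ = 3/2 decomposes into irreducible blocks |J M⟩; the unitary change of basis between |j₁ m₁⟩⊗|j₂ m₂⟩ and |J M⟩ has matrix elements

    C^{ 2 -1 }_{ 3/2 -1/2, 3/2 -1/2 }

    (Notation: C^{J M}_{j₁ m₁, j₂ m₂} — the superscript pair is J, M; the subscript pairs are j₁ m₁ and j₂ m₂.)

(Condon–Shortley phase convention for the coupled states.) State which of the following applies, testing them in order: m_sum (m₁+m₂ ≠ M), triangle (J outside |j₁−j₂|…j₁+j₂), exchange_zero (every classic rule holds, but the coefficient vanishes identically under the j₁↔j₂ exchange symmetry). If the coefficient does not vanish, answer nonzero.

m-sum: m₁+m₂ = -1/2+(-1/2) = -1, M = -1  ✓
triangle: |j₁−j₂| = 0 ≤ J = 2 ≤ j₁+j₂ = 3  ✓
exchange: j₁=j₂ and m₁=m₂, and (−1)^(j₁+j₂−J) = (−1)^1 = −1 forces ⟨j₁m₁;j₂m₂|JM⟩ = −⟨j₂m₂;j₁m₁|JM⟩ = −⟨j₁m₁;j₂m₂|JM⟩ ⇒ the coefficient vanishes identically
Racah sum check: Σ_k collapses to 0 ⇒ CG = 0

exchange_zero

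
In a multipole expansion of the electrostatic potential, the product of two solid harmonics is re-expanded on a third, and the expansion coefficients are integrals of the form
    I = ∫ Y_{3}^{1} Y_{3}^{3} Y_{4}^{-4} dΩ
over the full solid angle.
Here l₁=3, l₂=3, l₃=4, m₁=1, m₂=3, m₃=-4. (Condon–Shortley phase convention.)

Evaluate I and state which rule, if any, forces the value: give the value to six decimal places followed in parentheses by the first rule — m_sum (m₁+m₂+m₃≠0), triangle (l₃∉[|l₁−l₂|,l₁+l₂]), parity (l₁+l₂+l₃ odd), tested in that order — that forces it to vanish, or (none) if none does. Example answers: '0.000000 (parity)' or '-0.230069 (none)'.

-0.166198 (none)

Checks pass: Σm=0; 10 even; l₃=4∈[0,6].
(2·3+1)(2·3+1)(2·4+1) = 441
Δ: 2! 4! 4! / 11! → 1/34650
sum: t=0:+1/72 t=1:−1/16 t=2:+1/72 = -5/144
3j²(3 3 4; 0 0 0) = Δ·Π!·Σ² = 2/77  (sign -1)
sum: t=2:+1/1152 = 1/1152
3j²(3 3 4; 1 3 -4) = Δ·Π!·Σ² = 1/33  (sign +1)
combine: 4πI² = 441·2/77·1/33 = 42/121
take √, sign -1: I = -0.16619847
No selection rule forces the value: the integral is nonzero (none).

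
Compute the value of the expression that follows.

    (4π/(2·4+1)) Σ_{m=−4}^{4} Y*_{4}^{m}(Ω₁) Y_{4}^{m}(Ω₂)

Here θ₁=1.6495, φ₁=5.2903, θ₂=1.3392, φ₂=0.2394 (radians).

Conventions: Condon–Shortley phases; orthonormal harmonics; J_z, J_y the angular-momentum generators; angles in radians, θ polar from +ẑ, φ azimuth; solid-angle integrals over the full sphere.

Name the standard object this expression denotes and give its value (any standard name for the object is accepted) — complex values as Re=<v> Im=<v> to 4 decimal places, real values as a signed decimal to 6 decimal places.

Legendre polynomial (addition theorem), +0.065502

This sum is the spherical-harmonic addition theorem: it equals the Legendre polynomial P_l(cos γ) of the angle γ between the two directions.
Term-by-term m-sum for l=4 (normalisation 4π/9 = 1.396263):
  [-4]  conj(Y_{4,-4})(Ω₁) = -0.29499 + 0.32252j ; Y_{4,-4}(Ω₂) = 0.22854 - 0.32478j ; Δ = 0.03733 + 0.16952j
  [-3]  conj(Y_{4,-3})(Ω₁) = 0.09621 + 0.01582j ; Y_{4,-3}(Ω₂) = 0.19946 - 0.17431j ; Δ = 0.02195 - 0.01362j
  [-2]  conj(Y_{4,-2})(Ω₁) = 0.12824 + 0.29107j ; Y_{4,-2}(Ω₂) = -0.17754 + 0.09216j ; Δ = -0.04959 - 0.03986j
  [-1]  conj(Y_{4,-1})(Ω₁) = 0.05989 - 0.09183j ; Y_{4,-1}(Ω₂) = -0.27016 + 0.06594j ; Δ = -0.01012 + 0.02876j
  [+0]  conj(Y_{4,0})(Ω₁) = 0.29788 + 0.00000j ; Y_{4,0}(Ω₂) = 0.16044 + 0.00000j ; Δ = 0.04779 + 0.00000j
  [+1]  conj(Y_{4,1})(Ω₁) = -0.05989 - 0.09183j ; Y_{4,1}(Ω₂) = 0.27016 + 0.06594j ; Δ = -0.01012 - 0.02876j
  [+2]  conj(Y_{4,2})(Ω₁) = 0.12824 - 0.29107j ; Y_{4,2}(Ω₂) = -0.17754 - 0.09216j ; Δ = -0.04959 + 0.03986j
  [+3]  conj(Y_{4,3})(Ω₁) = -0.09621 + 0.01582j ; Y_{4,3}(Ω₂) = -0.19946 - 0.17431j ; Δ = 0.02195 + 0.01362j
  [+4]  conj(Y_{4,4})(Ω₁) = -0.29499 - 0.32252j ; Y_{4,4}(Ω₂) = 0.22854 + 0.32478j ; Δ = 0.03733 - 0.16952j
Accumulated sum 0.04691 + 0.00000j; after 4π/(2l+1) scaling, 0.06550 + 0.00000j ⇒ P_4 = 0.065502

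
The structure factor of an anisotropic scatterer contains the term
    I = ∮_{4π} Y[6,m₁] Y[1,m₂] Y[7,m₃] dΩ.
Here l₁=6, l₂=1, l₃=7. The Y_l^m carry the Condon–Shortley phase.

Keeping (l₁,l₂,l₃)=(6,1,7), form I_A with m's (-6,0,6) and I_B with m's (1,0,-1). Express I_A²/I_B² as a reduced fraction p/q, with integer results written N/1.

Shared (l₁,l₂,l₃)=(6,1,7): N and (l;000)² cancel in I_A²/I_B².
A: Δ = 0!·12!·2!/15! = 1/1365; Racah Σ t=0..0: t=0:+1/479001600 = 1/479001600; ⇒ 3j(6 1 7; -6 0 6)² = 1/105, sgn -1
B: Δ = 0!·12!·2!/15! = 1/1365; Racah Σ t=0..0: t=0:+1/604800 = 1/604800; ⇒ 3j(6 1 7; 1 0 -1)² = 16/455, sgn +1
I_A²/I_B² = (1/105)/(16/455) = 13/48

13/48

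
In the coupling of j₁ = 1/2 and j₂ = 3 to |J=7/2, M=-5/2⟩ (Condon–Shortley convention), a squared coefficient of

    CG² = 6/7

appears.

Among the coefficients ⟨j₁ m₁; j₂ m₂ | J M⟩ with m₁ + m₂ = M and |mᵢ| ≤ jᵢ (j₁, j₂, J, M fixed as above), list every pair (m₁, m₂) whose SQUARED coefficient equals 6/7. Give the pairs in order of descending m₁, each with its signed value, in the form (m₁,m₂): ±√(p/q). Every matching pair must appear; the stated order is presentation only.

Admissible pairs with m₁+m₂ = M = -5/2: (-1/2,-2), (1/2,-3)
  (m₁,m₂)=(1/2,-3): CG² = 1/7, CG = +√(1/7)
  (m₁,m₂)=(-1/2,-2): CG² = 6/7, CG = +√(6/7)   ← matches the target
Pairs with CG² = 6/7: (-1/2,-2): +√(6/7)

(-1/2,-2): +√(6/7)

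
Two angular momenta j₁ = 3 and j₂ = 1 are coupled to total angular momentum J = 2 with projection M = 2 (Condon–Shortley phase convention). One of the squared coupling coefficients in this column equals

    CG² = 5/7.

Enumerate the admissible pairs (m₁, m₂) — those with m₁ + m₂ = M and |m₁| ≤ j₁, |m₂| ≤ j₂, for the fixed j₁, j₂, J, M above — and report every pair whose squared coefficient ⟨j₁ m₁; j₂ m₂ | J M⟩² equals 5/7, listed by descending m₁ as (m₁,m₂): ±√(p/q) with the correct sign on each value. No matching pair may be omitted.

Admissible pairs with m₁+m₂ = M = 2: (1,1), (2,0), (3,-1)
  (m₁,m₂)=(3,-1): CG² = 5/7, CG = +√(5/7)   ← matches the target
  (m₁,m₂)=(2,0): CG² = 5/21, CG = −√(5/21)
  (m₁,m₂)=(1,1): CG² = 1/21, CG = +√(1/21)
Pairs with CG² = 5/7: (3,-1): +√(5/7)

(3,-1): +√(5/7)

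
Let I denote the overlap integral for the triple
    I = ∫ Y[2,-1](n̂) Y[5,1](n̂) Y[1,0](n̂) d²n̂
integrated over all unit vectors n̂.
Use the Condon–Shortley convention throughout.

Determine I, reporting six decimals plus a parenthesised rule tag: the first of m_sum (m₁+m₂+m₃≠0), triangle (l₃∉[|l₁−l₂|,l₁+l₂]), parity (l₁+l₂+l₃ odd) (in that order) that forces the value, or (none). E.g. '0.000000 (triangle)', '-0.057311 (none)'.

triangle: need 3≤l₃≤7, have 1; I=0

0.000000 (triangle)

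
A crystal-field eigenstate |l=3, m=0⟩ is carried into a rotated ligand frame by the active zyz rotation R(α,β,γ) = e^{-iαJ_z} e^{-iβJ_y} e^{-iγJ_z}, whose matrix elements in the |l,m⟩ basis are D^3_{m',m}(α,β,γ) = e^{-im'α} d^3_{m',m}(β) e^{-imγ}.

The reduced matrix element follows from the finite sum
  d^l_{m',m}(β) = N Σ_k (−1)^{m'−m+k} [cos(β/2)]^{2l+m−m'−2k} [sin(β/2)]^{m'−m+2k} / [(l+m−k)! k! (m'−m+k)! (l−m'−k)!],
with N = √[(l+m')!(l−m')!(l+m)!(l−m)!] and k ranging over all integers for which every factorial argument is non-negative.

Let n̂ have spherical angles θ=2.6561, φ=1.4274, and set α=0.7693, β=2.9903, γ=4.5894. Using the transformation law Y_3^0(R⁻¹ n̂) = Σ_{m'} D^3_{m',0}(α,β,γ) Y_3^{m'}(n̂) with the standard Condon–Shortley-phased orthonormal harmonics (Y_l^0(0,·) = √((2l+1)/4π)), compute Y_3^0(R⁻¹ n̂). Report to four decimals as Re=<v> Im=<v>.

Need the full column D^3_{m',0} for m'=−3..3 at α=0.7693, β=2.9903, γ=4.5894.
cos(β/2)=0.075574, sin(β/2)=0.997140
d^3_{-3,0}: single k=3 term ⇒ +0.001914;  D = -0.001286+0.001417i
d^3_{-2,0}: k∈[2..3] ⇒ +0.000178 -0.030927 = -0.030749;  D = -0.000990-0.030733i
d^3_{-1,0}: k∈[1..3] ⇒ +0.000009 -0.004447 +0.258075 = +0.253636;  D = +0.182211+0.176437i
d^3_{0,0}: k∈[0..3] ⇒ +0.000000 -0.000292 +0.050818 -0.982963 = -0.932437;  D = -0.932437+0.000000i
d^3_{1,0}: k∈[0..2] ⇒ -0.000009 +0.004447 -0.258075 = -0.253636;  D = -0.182211+0.176437i
d^3_{2,0}: k∈[0..1] ⇒ +0.000178 -0.030927 = -0.030749;  D = -0.000990+0.030733i
d^3_{3,0}: single k=0 term ⇒ -0.001914;  D = +0.001286+0.001417i
Y_3^{m'}(θ=2.6561,φ=1.4274) and Σ D·Y over m':
  (-0.0013+0.0014i)·(-0.0177+0.0385i)  (-0.0010-0.0307i)·(+0.1888+0.0557i)  (+0.1822+0.1764i)·(+0.0627-0.4345i)  (-0.9324+0.0000i)·(-0.3008+0.0000i)  (-0.1822+0.1764i)·(-0.0627-0.4345i)  (-0.0010+0.0307i)·(+0.1888-0.0557i)  (+0.0013+0.0014i)·(+0.0177+0.0385i)
Y_3^0(R⁻¹ n̂) = +0.459617+0.000000i

Re=0.4596 Im=0.0000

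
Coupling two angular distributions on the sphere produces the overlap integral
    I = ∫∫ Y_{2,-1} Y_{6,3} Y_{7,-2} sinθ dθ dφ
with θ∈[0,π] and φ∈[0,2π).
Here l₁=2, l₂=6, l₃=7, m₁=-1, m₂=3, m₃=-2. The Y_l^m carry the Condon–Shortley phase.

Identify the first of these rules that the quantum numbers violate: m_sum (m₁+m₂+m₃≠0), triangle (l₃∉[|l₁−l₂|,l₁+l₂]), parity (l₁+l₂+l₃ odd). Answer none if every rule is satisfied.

azimuthal sum: -1 + 3 − 2 = 0  ✓
4 ≤ 7 ≤ 8 (triangle on l)  ✓
L = 2 + 6 + 7 = 15 (odd)  ✗

parity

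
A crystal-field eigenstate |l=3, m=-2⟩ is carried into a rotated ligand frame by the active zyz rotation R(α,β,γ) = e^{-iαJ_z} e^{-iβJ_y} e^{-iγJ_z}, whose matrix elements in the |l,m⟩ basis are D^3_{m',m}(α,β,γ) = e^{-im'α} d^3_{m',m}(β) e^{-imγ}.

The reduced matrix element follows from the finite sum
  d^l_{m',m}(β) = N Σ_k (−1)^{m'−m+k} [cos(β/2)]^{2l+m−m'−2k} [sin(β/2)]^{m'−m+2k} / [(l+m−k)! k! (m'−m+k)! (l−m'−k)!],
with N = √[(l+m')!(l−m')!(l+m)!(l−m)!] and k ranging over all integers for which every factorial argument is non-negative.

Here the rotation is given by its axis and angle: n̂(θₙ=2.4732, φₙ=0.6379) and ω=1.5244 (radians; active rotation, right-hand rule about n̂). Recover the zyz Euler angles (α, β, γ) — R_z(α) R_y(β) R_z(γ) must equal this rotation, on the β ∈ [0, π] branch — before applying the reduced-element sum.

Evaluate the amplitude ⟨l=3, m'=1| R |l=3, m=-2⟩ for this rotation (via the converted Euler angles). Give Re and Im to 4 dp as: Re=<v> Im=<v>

Re=0.1794 Im=-0.2709

Axis–angle → zyz. n̂ = (sinθₙcosφₙ, sinθₙsinφₙ, cosθₙ) = (+0.497855, +0.369052, -0.784819), ω = 1.5244.
R = I cosω + sinω [n̂]ₓ + (1−cosω) n̂n̂ᵀ gives
  R = [+0.282744, +0.959187, -0.003949; -0.608761, +0.176262, -0.773525; -0.741260, +0.221113, +0.633753]
β = atan2(√(R₁₃²+R₂₃²), R₃₃) = 0.884401; α = atan2(R₂₃, R₁₃) mod 2π = 4.707284; γ = atan2(R₃₂, −R₃₁) mod 2π = 0.289891
Split into d^3_{1,-2}(β=0.8844) × two z-phases.
Half-angle: c=0.903812, s=0.427929. N=√(24·2·1·120)=75.894664
The bounds max(0,m−m')=0 and min(l+m,l−m')=1 give 2 terms
  k=0: (−1)^3·75.8947/(12)·0.9038^3·0.4279^3 = -0.365915
  k=1: (−1)^4·75.8947/(24)·0.9038^1·0.4279^5 = +0.041015
d^3_{1,-2}(0.8844) = -0.365915 +0.041015 = -0.324901
D = (-0.005105+0.999987i)·(-0.324901)·(+0.836582+0.547842i) = +0.179380-0.270894i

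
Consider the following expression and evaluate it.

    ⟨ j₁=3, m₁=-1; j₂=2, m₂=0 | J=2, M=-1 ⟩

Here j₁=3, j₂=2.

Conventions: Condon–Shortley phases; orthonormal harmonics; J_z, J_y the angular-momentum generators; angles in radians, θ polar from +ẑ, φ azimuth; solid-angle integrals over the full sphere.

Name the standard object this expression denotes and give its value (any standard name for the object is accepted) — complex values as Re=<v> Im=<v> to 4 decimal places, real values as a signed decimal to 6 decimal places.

This is a Clebsch–Gordan (vector-coupling) coefficient.
√[5·3!3!1!/8! · 2!4!2!2!1!3!] = √(36/7)
  +(−1)^1/∏(1,2,3,1,0,0)! = -1/12  (running -1/12)
  +(−1)^2/∏(2,1,2,0,1,1)! = 1/4  (running 1/6)
⟨..|..⟩ = √(36/7)·(1/6) = +0.377964

Clebsch–Gordan coefficient, +√(1/7) ≈ +0.377964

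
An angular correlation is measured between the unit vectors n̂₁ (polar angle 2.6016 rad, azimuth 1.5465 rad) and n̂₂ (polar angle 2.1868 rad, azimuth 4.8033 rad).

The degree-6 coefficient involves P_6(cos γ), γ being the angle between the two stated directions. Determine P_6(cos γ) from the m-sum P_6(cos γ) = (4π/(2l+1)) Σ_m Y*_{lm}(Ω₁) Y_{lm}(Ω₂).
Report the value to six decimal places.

Addition theorem: P_6(cos γ) = (4π/13) Σ_m Y*_{lm}(Ω₁) Y_{lm}(Ω₂), m = −6…6:
  m=-6: (-0.008827+0.001296i) × (-0.122093+0.074096i) = +0.000982-0.000812i  (running Σ = +0.000982-0.000812i)
  m=-5: (-0.006248-0.051181i) × (-0.153769-0.314658i) = -0.015144+0.009836i  (running Σ = -0.014162+0.009024i)
  m=-4: (+0.175967-0.017155i) × (+0.395419-0.150484i) = +0.066999-0.033264i  (running Σ = +0.052837-0.024240i)
  m=-3: (+0.028158+0.385627i) × (+0.037047+0.132453i) = -0.050034+0.018016i  (running Σ = +0.002803-0.006224i)
  m=-2: (-0.483079+0.023493i) × (+0.284100-0.052233i) = -0.136016+0.031907i  (running Σ = -0.133213+0.025683i)
  m=-1: (-0.003486-0.143451i) × (+0.023587+0.258732i) = +0.037033-0.004285i  (running Σ = -0.096180+0.021397i)
  m=0: (-0.398117-0.000000i) × (+0.225143+0.000000i) = -0.089633-0.000000i  (running Σ = -0.185813+0.021397i)
  m=1: (+0.003486-0.143451i) × (-0.023587+0.258732i) = +0.037033+0.004285i  (running Σ = -0.148780+0.025683i)
  m=2: (-0.483079-0.023493i) × (+0.284100+0.052233i) = -0.136016-0.031907i  (running Σ = -0.284795-0.006224i)
  m=3: (-0.028158+0.385627i) × (-0.037047+0.132453i) = -0.050034-0.018016i  (running Σ = -0.334829-0.024240i)
  m=4: (+0.175967+0.017155i) × (+0.395419+0.150484i) = +0.066999+0.033264i  (running Σ = -0.267831+0.009024i)
  m=5: (+0.006248-0.051181i) × (+0.153769-0.314658i) = -0.015144-0.009836i  (running Σ = -0.282974-0.000812i)
  m=6: (-0.008827-0.001296i) × (-0.122093-0.074096i) = +0.000982+0.000812i  (running Σ = -0.281992+0.000000i)
Σ over m = -0.281992+0.000000i; ×(4π/13) → -0.272586+0.000000i. Real part: -0.272586

-0.272586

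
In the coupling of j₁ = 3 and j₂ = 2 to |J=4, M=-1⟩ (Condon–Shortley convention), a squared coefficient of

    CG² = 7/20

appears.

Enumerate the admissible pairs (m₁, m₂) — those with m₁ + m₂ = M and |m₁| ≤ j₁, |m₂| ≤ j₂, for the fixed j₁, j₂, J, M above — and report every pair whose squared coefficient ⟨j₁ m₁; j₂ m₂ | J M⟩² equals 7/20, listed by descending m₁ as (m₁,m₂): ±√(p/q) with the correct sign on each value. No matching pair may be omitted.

(-2,1): −√(7/20)

Admissible pairs with m₁+m₂ = M = -1: (-3,2), (-2,1), (-1,0), (0,-1), (1,-2)
  (m₁,m₂)=(1,-2): CG² = 2/7, CG = +√(2/7)
  (m₁,m₂)=(0,-1): CG² = 3/14, CG = +√(3/14)
  (m₁,m₂)=(-1,0): CG² = 3/28, CG = −√(3/28)
  (m₁,m₂)=(-2,1): CG² = 7/20, CG = −√(7/20)   ← matches the target
  (m₁,m₂)=(-3,2): CG² = 3/70, CG = −√(3/70)
Pairs with CG² = 7/20: (-2,1): −√(7/20)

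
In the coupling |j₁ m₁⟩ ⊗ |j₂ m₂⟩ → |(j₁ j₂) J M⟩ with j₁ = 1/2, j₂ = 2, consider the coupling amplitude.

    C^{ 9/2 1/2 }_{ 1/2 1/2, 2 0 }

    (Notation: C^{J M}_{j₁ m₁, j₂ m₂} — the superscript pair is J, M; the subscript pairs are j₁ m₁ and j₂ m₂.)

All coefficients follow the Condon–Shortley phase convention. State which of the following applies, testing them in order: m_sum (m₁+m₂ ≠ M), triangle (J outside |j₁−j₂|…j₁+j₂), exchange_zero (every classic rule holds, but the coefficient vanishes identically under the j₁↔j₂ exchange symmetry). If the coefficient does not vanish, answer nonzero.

m-sum: m₁+m₂ = 1/2+0 = 1/2, M = 1/2  ✓
triangle: need |j₁−j₂| ≤ J ≤ j₁+j₂, i.e. J ∈ [3/2, 5/2]; J = 9/2 is outside ✗ ⇒ coefficient is 0

triangle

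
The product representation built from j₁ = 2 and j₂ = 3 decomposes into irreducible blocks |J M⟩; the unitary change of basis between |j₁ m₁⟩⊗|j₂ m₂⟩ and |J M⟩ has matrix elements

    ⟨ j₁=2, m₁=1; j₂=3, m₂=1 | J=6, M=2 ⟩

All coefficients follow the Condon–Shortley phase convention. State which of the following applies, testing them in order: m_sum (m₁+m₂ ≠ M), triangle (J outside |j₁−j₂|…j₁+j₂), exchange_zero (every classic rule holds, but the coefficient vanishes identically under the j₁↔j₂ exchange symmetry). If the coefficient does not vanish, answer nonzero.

triangle

m-sum: m₁+m₂ = 1+1 = 2, M = 2  ✓
triangle: need |j₁−j₂| ≤ J ≤ j₁+j₂, i.e. J ∈ [1, 5]; J = 6 is outside ✗ ⇒ coefficient is 0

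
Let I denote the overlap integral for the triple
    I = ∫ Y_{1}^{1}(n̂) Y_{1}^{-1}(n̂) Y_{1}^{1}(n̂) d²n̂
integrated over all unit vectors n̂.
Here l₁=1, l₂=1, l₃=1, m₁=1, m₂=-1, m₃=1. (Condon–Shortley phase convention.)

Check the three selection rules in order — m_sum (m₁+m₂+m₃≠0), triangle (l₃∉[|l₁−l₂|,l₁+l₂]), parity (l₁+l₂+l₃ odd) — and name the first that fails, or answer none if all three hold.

m_sum

azimuthal sum: 1 − 1 + 1 = 1  ✗
0 ≤ 1 ≤ 2 (triangle on l)
L = 1 + 1 + 1 = 3 (odd)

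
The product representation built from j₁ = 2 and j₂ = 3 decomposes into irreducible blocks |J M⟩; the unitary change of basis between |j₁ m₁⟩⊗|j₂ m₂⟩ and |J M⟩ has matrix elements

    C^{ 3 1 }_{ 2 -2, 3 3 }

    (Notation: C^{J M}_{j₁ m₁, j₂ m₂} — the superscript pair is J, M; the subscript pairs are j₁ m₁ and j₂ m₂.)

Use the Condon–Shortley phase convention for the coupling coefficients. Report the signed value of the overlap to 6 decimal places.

+√(1/6) = +0.408248

triangle: 2!·2!·4!/9! = 96/362880
(j±m)!: 0!·4!·6!·0!·4!·2! = 829440
prefactor² = (2J+1)·Δ·N² = 1536
  k=2: +1/(2!·0!·2!·4!·0!·0!) = 1/96
Σ = 1/96  ⇒  CG² = 1536·(1/96)² = 1/6
CG = +√(1/6) = +0.408248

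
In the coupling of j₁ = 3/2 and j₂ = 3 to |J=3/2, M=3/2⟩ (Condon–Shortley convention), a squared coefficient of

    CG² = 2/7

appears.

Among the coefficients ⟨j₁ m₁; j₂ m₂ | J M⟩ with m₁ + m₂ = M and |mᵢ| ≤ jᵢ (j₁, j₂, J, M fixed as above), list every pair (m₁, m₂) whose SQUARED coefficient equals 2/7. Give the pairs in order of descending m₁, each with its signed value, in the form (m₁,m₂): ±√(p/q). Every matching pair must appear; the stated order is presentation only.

(-1/2,2): +√(2/7)

Admissible pairs with m₁+m₂ = M = 3/2: (-3/2,3), (-1/2,2), (1/2,1), (3/2,0)
  (m₁,m₂)=(3/2,0): CG² = 1/35, CG = +√(1/35)
  (m₁,m₂)=(1/2,1): CG² = 4/35, CG = −√(4/35)
  (m₁,m₂)=(-1/2,2): CG² = 2/7, CG = +√(2/7)   ← matches the target
  (m₁,m₂)=(-3/2,3): CG² = 4/7, CG = −√(4/7)
Pairs with CG² = 2/7: (-1/2,2): +√(2/7)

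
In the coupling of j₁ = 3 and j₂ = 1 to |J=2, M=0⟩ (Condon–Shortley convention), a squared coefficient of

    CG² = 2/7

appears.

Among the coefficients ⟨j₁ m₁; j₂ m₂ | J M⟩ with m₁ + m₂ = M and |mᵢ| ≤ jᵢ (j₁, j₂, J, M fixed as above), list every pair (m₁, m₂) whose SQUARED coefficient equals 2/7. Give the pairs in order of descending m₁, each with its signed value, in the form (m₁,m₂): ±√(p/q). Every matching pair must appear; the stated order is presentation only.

Admissible pairs with m₁+m₂ = M = 0: (-1,1), (0,0), (1,-1)
  (m₁,m₂)=(1,-1): CG² = 2/7, CG = +√(2/7)   ← matches the target
  (m₁,m₂)=(0,0): CG² = 3/7, CG = −√(3/7)
  (m₁,m₂)=(-1,1): CG² = 2/7, CG = +√(2/7)   ← matches the target
Pairs with CG² = 2/7: (1,-1): +√(2/7); (-1,1): +√(2/7)

(1,-1): +√(2/7); (-1,1): +√(2/7)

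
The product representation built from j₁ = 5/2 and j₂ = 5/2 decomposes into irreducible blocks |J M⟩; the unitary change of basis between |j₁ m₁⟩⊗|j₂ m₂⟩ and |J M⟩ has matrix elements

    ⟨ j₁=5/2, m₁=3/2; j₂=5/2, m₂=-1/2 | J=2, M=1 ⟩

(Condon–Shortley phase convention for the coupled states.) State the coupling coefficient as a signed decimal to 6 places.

j₁+j₂−J=3  J+j₁−j₂=2  J−j₁+j₂=2  j₁+j₂+J+1=8
(j₁±m₁, j₂±m₂, J±M) = (4,1,2,3,3,1)
P² = 36/7
sum k=0..1:
  [0] +1/12 = 1/12
  [1] −1/4 = -1/4
S = -1/6
C² = P²·S² = 1/7 ; C = -0.377964

-0.377964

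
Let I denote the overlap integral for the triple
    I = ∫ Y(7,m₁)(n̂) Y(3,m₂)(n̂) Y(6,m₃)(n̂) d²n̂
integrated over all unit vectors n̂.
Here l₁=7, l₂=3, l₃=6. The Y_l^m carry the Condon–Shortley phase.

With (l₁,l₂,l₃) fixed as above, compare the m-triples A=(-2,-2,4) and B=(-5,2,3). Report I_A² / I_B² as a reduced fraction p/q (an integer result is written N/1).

Shared (l₁,l₂,l₃)=(7,3,6): N and (l;000)² cancel in I_A²/I_B².
A: Δ = 4!·10!·2!/17! = 1/2042040; Racah Σ t=0..1: t=0:+1/8709120 t=1:−1/967680 = -1/1088640; ⇒ 3j(7 3 6; -2 -2 4)² = 800/51051, sgn -1
B: Δ = 4!·10!·2!/17! = 1/2042040; Racah Σ t=3..4: t=3:−1/4354560 t=4:+1/1935360 = 1/3483648; ⇒ 3j(7 3 6; -5 2 3)² = 125/12376, sgn -1
I_A²/I_B² = (800/51051)/(125/12376) = 256/165

256/165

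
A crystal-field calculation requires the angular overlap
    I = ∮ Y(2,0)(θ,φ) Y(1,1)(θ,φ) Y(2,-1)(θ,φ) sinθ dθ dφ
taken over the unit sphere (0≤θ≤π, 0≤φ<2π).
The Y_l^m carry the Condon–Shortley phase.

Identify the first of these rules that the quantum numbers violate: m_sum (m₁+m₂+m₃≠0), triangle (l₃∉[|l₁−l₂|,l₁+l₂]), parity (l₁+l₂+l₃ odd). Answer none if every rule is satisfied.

m₁+m₂+m₃ = 0 + 1 − 1 = 0  ✓
triangle: |2−1|=1 ≤ l₃=2 ≤ 2+1=3  ✓
parity: l₁+l₂+l₃ = 5 is odd  ✗

parity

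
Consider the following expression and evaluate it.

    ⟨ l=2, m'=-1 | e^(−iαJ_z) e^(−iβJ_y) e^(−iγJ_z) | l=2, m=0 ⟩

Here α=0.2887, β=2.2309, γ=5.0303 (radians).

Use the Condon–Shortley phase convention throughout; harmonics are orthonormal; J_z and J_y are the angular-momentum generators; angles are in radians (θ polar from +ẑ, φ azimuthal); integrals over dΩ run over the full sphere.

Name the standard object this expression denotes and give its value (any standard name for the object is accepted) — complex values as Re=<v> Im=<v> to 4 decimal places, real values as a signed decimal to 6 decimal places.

Wigner D-matrix element, Re=-0.5687 Im=-0.1689

This is a Wigner D-matrix element — the rotation-matrix element ⟨l m'| R(α,β,γ) |l m⟩ in the angular-momentum basis.
Split into d^2_{-1,0}(β=2.2309) × two z-phases.
c=cos(2.230900/2)=0.439773, s=sin(2.230900/2)=0.898109; N=√[1·6·2·2]=4.898979
Admissible k: 1..2 (factorial args all ≥0)
  k=1: (−1)^0·4.8990/(2)·0.4398^3·0.8981^1 = +0.187108
  k=2: (−1)^1·4.8990/(2)·0.4398^1·0.8981^3 = -0.780354
d^2_{-1,0}(2.2309) = +0.187108 -0.780354 = -0.593246
Phases: e^{-i·(-1)·0.2887}=+0.958615+0.284706i, e^{-i·(0)·5.0303}=+1.000000+0.000000i ⇒ D=-0.568694-0.168901i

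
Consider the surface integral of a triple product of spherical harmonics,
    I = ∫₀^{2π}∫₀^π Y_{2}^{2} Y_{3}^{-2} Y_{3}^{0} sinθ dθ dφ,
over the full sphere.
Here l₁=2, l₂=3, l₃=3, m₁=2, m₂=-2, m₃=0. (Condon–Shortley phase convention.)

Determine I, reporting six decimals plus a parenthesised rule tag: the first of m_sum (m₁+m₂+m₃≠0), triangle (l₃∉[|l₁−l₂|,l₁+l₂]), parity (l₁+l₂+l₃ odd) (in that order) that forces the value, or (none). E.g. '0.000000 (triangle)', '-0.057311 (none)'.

Checks pass: Σm=0; 8 even; l₃=3∈[1,5].
(2·2+1)(2·3+1)(2·3+1) = 245
Δ: 2! 2! 4! / 9! → 1/3780
sum: t=0:+1/24 t=1:−1/4 t=2:+1/24 = -1/6
3j²(2 3 3; 0 0 0) = Δ·Π!·Σ² = 4/105  (sign +1)
sum: t=0:+1/24 = 1/24
3j²(2 3 3; 2 -2 0) = Δ·Π!·Σ² = 1/21  (sign -1)
combine: 4πI² = 245·4/105·1/21 = 4/9
take √, sign -1: I = -0.18806319
No selection rule forces the value: the integral is nonzero (none).

-0.188063 (none)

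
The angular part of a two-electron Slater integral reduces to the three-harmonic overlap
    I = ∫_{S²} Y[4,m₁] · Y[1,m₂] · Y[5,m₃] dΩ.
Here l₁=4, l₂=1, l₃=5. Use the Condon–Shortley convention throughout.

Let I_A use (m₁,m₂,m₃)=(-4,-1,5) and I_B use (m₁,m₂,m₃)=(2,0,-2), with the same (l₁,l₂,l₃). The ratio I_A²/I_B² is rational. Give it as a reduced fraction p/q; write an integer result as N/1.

15/7

l's match ⇒ only the (l;m) 3-j factors differ between A and B.
A: triangle coeff Δ(4,1,5) = 1/495; Σ_t [0,0]: t=0:+1/80640 = 1/80640; (3j)²=1/11 [(4 1 5; -4 -1 5)], sign=+1
B: triangle coeff Δ(4,1,5) = 1/495; Σ_t [0,0]: t=0:+1/1440 = 1/1440; (3j)²=7/165 [(4 1 5; 2 0 -2)], sign=-1
I_A²/I_B² = (1/11)/(7/165) = 15/7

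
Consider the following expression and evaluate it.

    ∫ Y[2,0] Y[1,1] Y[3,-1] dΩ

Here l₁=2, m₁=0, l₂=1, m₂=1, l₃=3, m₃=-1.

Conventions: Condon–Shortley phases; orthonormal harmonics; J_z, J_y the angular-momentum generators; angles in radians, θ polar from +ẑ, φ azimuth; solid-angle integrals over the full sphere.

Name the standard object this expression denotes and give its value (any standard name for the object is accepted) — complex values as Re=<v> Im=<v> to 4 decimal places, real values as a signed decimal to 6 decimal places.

This is a Gaunt coefficient — the integral of a triple product of spherical harmonics over the sphere.
Checks pass: Σm=0; 6 even; l₃=3∈[1,3].
(2·2+1)(2·1+1)(2·3+1) = 105
Δ: 0! 4! 2! / 7! → 1/105
sum: t=0:+1/4 = 1/4
3j²(2 1 3; 0 0 0) = Δ·Π!·Σ² = 3/35  (sign -1)
sum: t=0:+1/8 = 1/8
3j²(2 1 3; 0 1 -1) = Δ·Π!·Σ² = 2/35  (sign +1)
combine: 4πI² = 105·3/35·2/35 = 18/35
take √, sign -1: I = -0.20230066

Gaunt coefficient, -0.202301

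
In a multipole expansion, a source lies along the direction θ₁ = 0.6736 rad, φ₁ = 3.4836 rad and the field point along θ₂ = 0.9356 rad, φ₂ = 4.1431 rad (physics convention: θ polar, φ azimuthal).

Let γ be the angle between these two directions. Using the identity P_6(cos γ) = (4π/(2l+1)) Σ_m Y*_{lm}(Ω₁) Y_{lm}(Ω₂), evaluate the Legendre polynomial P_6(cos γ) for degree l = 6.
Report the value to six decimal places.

Addition theorem: P_6(cos γ) = (4π/13) Σ_m Y*_{lm}(Ω₁) Y_{lm}(Ω₂), m = −6…6:
  [-6]  conj(Y_{6,-6})(Ω₁) = (-0.013176, 0.025232) ; Y_{6,-6}(Ω₂) = (0.126510, 0.035577) ; Δ = (-0.002565, 0.002723)
  [-5]  conj(Y_{6,-5})(Ω₁) = (0.017147, -0.122350) ; Y_{6,-5}(Ω₂) = (-0.097609, -0.321052) ; Δ = (-0.040954, 0.006437)
  [-4]  conj(Y_{6,-4})(Ω₁) = (0.062226, 0.302668) ; Y_{6,-4}(Ω₂) = (-0.279282, 0.327327) ; Δ = (-0.116450, -0.064161)
  [-3]  conj(Y_{6,-3})(Ω₁) = (-0.238215, -0.393134) ; Y_{6,-3}(Ω₂) = (0.174236, 0.024033) ; Δ = (-0.032057, -0.074223)
  [-2]  conj(Y_{6,-2})(Ω₁) = (0.227757, 0.185695) ; Y_{6,-2}(Ω₂) = (0.110228, 0.238945) ; Δ = (-0.019266, 0.074890)
  [-1]  conj(Y_{6,-1})(Ω₁) = (0.191452, 0.068156) ; Y_{6,-1}(Ω₂) = (0.156069, -0.243870) ; Δ = (0.046501, -0.036052)
  [+0]  conj(Y_{6,0})(Ω₁) = (-0.365360, -0.000000) ; Y_{6,0}(Ω₂) = (0.190941, 0.000000) ; Δ = (-0.069762, -0.000000)
  [+1]  conj(Y_{6,1})(Ω₁) = (-0.191452, 0.068156) ; Y_{6,1}(Ω₂) = (-0.156069, -0.243870) ; Δ = (0.046501, 0.036052)
  [+2]  conj(Y_{6,2})(Ω₁) = (0.227757, -0.185695) ; Y_{6,2}(Ω₂) = (0.110228, -0.238945) ; Δ = (-0.019266, -0.074890)
  [+3]  conj(Y_{6,3})(Ω₁) = (0.238215, -0.393134) ; Y_{6,3}(Ω₂) = (-0.174236, 0.024033) ; Δ = (-0.032057, 0.074223)
  [+4]  conj(Y_{6,4})(Ω₁) = (0.062226, -0.302668) ; Y_{6,4}(Ω₂) = (-0.279282, -0.327327) ; Δ = (-0.116450, 0.064161)
  [+5]  conj(Y_{6,5})(Ω₁) = (-0.017147, -0.122350) ; Y_{6,5}(Ω₂) = (0.097609, -0.321052) ; Δ = (-0.040954, -0.006437)
  [+6]  conj(Y_{6,6})(Ω₁) = (-0.013176, -0.025232) ; Y_{6,6}(Ω₂) = (0.126510, -0.035577) ; Δ = (-0.002565, -0.002723)
Total Σ_m = (-0.399345, -0.000000). Multiply by 0.966644: (-0.386024, -0.000000). P_6(cos γ) = -0.386024

-0.386024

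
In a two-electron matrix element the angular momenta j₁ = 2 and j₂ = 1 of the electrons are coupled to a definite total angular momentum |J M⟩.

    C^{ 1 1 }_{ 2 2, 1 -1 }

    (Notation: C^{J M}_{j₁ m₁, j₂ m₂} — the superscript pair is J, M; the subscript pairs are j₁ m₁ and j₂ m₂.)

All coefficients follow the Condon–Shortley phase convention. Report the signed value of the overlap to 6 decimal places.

+0.774597  (= +√(3/5))

√[3·2!2!0!/5! · 4!0!0!2!2!0!] = √(48/5)
  +(−1)^0/∏(0,2,0,0,2,0)! = 1/4  (running 1/4)
⟨..|..⟩ = √(48/5)·(1/4) = +0.774597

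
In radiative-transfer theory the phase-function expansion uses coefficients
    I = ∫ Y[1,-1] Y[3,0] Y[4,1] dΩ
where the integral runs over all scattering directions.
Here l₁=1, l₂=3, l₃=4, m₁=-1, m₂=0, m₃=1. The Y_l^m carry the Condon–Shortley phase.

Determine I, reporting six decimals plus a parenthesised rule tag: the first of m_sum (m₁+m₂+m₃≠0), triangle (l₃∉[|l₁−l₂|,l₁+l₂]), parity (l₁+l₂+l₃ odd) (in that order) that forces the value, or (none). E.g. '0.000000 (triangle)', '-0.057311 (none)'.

-0.194664 (none)

m-sum 0 ✓  L=8 even ✓  2≤4≤4 ✓
Π(2lᵢ+1) = 3×7×9 = 189
triangle coeff Δ(1,3,4) = 1/252
Σ_t [0,0]: t=0:+1/36 = 1/36
(3j)²=4/63 [(1 3 4; 0 0 0)], sign=+1
Σ_t [0,0]: t=0:+1/72 = 1/72
(3j)²=5/126 [(1 3 4; -1 0 1)], sign=-1
⇒ 4πI² = 10/21
I = (-1)√(10/21/(4π)) = -0.19466390
No selection rule forces the value: the integral is nonzero (none).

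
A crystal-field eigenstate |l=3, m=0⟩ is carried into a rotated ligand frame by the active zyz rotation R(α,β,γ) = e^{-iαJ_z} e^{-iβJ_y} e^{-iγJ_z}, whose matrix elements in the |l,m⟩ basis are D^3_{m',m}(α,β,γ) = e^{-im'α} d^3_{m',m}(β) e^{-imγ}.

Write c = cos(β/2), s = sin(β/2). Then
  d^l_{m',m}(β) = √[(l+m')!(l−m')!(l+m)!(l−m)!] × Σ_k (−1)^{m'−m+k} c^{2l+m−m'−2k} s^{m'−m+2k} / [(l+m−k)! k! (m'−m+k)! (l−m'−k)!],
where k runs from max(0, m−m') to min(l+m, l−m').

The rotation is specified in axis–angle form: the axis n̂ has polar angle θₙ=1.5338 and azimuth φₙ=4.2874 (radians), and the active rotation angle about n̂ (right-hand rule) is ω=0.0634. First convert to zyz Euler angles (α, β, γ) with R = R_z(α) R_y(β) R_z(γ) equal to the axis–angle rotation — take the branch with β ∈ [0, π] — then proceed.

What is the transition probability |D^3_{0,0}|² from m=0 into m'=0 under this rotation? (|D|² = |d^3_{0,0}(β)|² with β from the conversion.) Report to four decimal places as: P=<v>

P=0.9761

Axis–angle → zyz. n̂ = (sinθₙcosφₙ, sinθₙsinφₙ, cosθₙ) = (-0.412029, -0.910420, +0.036988), ω = 0.0634.
R = I cosω + sinω [n̂]ₓ + (1−cosω) n̂n̂ᵀ gives
  R = [+0.998332, -0.001590, -0.057713; +0.003097, +0.999656, +0.026037; +0.057651, -0.026173, +0.997994]
β = atan2(√(R₁₃²+R₂₃²), R₃₃) = 0.063357; α = atan2(R₂₃, R₁₃) mod 2π = 2.717777; γ = atan2(R₃₂, −R₃₁) mod 2π = 3.567755
First d^3_{0,0}(β=0.0634), then the phase factors e^{-i(0)α} and e^{-i(0)γ}:
Half-angle: c=0.999498, s=0.031673. N=√(6·6·6·6)=36.000000
k∈{0,1,2,3} keeps every argument non-negative
  k=0: (−1)^0·36.0000/(36)·0.9995^6·0.0317^0 = +0.996993
  k=1: (−1)^1·36.0000/(4)·0.9995^4·0.0317^2 = -0.009011
  k=2: (−1)^2·36.0000/(4)·0.9995^2·0.0317^4 = +0.000009
  k=3: (−1)^3·36.0000/(36)·0.9995^0·0.0317^6 = -0.000000
d^3_{0,0}(0.0634) = +0.996993 -0.009011 +0.000009 -0.000000 = +0.987992
|D^3_{0,0}|² = |d^3_{0,0}(β)|² = (+0.987992)² = 0.976128 (the z-rotation phases have unit modulus)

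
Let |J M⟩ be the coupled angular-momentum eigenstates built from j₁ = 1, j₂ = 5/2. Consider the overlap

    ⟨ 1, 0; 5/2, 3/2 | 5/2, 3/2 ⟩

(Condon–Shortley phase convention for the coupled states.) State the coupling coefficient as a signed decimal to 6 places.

j₁+j₂−J=1  J+j₁−j₂=1  J−j₁+j₂=4  j₁+j₂+J+1=7
(j₁±m₁, j₂±m₂, J±M) = (1,1,4,1,4,1)
P² = 576/35
sum k=0..1:
  [0] +1/24 = 1/24
  [1] −1/6 = -1/6
S = -1/8
C² = P²·S² = 9/35 ; C = -0.507093

-0.507093  (= −√(9/35))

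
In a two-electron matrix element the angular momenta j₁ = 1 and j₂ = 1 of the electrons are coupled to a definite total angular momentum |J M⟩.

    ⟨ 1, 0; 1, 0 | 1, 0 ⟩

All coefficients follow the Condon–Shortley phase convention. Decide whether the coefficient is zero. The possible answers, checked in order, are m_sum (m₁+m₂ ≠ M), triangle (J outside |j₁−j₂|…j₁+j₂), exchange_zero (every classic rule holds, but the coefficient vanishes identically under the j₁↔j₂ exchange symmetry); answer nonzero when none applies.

m-sum: m₁+m₂ = 0+0 = 0, M = 0  ✓
triangle: |j₁−j₂| = 0 ≤ J = 1 ≤ j₁+j₂ = 2  ✓
exchange: j₁=j₂ and m₁=m₂, and (−1)^(j₁+j₂−J) = (−1)^1 = −1 forces ⟨j₁m₁;j₂m₂|JM⟩ = −⟨j₂m₂;j₁m₁|JM⟩ = −⟨j₁m₁;j₂m₂|JM⟩ ⇒ the coefficient vanishes identically
Racah sum check: Σ_k collapses to 0 ⇒ CG = 0

exchange_zero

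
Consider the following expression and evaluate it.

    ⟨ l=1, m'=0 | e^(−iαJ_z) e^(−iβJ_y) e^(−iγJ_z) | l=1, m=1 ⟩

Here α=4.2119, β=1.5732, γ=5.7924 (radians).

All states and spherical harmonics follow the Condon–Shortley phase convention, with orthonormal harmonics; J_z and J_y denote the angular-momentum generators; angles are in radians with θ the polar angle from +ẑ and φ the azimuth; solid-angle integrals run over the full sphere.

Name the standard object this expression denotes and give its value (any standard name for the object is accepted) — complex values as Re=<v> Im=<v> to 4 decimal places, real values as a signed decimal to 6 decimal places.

Wigner D-matrix element, Re=0.6236 Im=0.3333

This is a Wigner D-matrix element — the rotation-matrix element ⟨l m'| R(α,β,γ) |l m⟩ in the angular-momentum basis.
D^1_{0,1}(4.2119,1.5732,5.7924) = e^{-i·0·4.2119}·d^1_{0,1}(1.5732)·e^{-i·1·5.7924}. Compute d first:
c=cos(1.573200/2)=0.706256, s=sin(1.573200/2)=0.707956; N=√[1·1·2·1]=1.414214
Admissible k: 1..1 (factorial args all ≥0)
  k=1: (−1)^0·1.4142/(1)·0.7063^1·0.7080^1 = +0.707105
d^1_{0,1}(1.5732) = +0.707105
D = (+1.000000+0.000000i)·(+0.707105)·(+0.881963+0.471319i) = +0.623640+0.333272i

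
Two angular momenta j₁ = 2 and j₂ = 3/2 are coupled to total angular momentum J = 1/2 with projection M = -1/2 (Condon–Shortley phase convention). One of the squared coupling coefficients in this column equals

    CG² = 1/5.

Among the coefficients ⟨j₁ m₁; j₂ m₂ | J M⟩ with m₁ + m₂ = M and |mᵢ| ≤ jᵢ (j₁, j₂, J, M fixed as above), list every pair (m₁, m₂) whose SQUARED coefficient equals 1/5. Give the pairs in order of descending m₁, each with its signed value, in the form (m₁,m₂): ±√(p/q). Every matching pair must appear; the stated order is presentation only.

(0,-1/2): −√(1/5)

Admissible pairs with m₁+m₂ = M = -1/2: (-2,3/2), (-1,1/2), (0,-1/2), (1,-3/2)
  (m₁,m₂)=(1,-3/2): CG² = 1/10, CG = +√(1/10)
  (m₁,m₂)=(0,-1/2): CG² = 1/5, CG = −√(1/5)   ← matches the target
  (m₁,m₂)=(-1,1/2): CG² = 3/10, CG = +√(3/10)
  (m₁,m₂)=(-2,3/2): CG² = 2/5, CG = −√(2/5)
Pairs with CG² = 1/5: (0,-1/2): −√(1/5)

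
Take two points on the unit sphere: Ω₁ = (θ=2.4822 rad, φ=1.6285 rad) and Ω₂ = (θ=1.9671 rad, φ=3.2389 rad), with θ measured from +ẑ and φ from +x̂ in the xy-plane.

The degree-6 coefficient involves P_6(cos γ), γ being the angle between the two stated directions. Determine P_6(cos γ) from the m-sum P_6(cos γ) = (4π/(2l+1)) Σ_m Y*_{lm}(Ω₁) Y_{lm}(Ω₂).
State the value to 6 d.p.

0.093622

Addition theorem: P_6(cos γ) = (4π/13) Σ_m Y*_{lm}(Ω₁) Y_{lm}(Ω₂), m = −6…6:
  term(m=-6) = (-0.007390, 0.001790)   from Y*(Ω₁)=(-0.024026, -0.008667), Y(Ω₂)=(0.248401, -0.164112)
  term(m=-5) = (-0.009691, -0.048297)   from Y*(Ω₁)=(0.032478, -0.109427), Y(Ω₂)=(0.381472, -0.201779)
  term(m=-4) = (0.048115, -0.007686)   from Y*(Ω₁)=(0.287267, 0.067509), Y(Ω₂)=(0.152767, -0.062658)
  term(m=-3) = (-0.014593, -0.122251)   from Y*(Ω₁)=(-0.078941, 0.451451), Y(Ω₂)=(-0.257276, 0.077313)
  term(m=-2) = (0.084433, -0.006702)   from Y*(Ω₁)=(-0.319732, -0.037064), Y(Ω₂)=(-0.258174, 0.050889)
  term(m=-1) = (0.001262, 0.031861)   from Y*(Ω₁)=(-0.009929, 0.171869), Y(Ω₂)=(0.184340, -0.017995)
  term(m=+0) = (-0.107419, -0.000000)   from Y*(Ω₁)=(-0.382657, -0.000000), Y(Ω₂)=(0.280718, 0.000000)
  term(m=+1) = (0.001262, -0.031861)   from Y*(Ω₁)=(0.009929, 0.171869), Y(Ω₂)=(-0.184340, -0.017995)
  term(m=+2) = (0.084433, 0.006702)   from Y*(Ω₁)=(-0.319732, 0.037064), Y(Ω₂)=(-0.258174, -0.050889)
  term(m=+3) = (-0.014593, 0.122251)   from Y*(Ω₁)=(0.078941, 0.451451), Y(Ω₂)=(0.257276, 0.077313)
  term(m=+4) = (0.048115, 0.007686)   from Y*(Ω₁)=(0.287267, -0.067509), Y(Ω₂)=(0.152767, 0.062658)
  term(m=+5) = (-0.009691, 0.048297)   from Y*(Ω₁)=(-0.032478, -0.109427), Y(Ω₂)=(-0.381472, -0.201779)
  term(m=+6) = (-0.007390, -0.001790)   from Y*(Ω₁)=(-0.024026, 0.008667), Y(Ω₂)=(0.248401, 0.164112)
Accumulated sum (0.096852, -0.000000); after 4π/(2l+1) scaling, (0.093622, -0.000000) ⇒ P_6 = 0.093622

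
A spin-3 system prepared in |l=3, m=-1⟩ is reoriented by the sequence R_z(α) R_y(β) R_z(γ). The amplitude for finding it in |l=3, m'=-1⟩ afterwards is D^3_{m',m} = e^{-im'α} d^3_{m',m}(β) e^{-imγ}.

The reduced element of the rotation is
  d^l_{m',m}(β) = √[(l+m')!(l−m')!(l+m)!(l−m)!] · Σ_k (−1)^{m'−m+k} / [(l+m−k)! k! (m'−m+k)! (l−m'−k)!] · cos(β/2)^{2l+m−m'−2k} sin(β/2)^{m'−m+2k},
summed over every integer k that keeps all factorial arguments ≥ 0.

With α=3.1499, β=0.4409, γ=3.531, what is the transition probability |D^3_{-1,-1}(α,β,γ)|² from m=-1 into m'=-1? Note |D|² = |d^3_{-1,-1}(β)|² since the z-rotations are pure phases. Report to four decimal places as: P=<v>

Split into d^3_{-1,-1}(β=0.4409) × two z-phases.
Half-angle: c=0.975799, s=0.218669. N=√(2·24·2·24)=48.000000
k: max(0,(-1)−(-1))=0 … min(3+(-1),3−(-1))=2
  k=0: (−1)^0·48.0000/(48)·0.9758^6·0.2187^0 = +0.863302
  k=1: (−1)^1·48.0000/(6)·0.9758^4·0.2187^2 = -0.346821
  k=2: (−1)^2·48.0000/(8)·0.9758^2·0.2187^4 = +0.013062
d^3_{-1,-1}(0.4409) = +0.863302 -0.346821 +0.013062 = +0.529543
|D^3_{-1,-1}|² = |d^3_{-1,-1}(β)|² = (+0.529543)² = 0.280416 (the z-rotation phases have unit modulus)

P=0.2804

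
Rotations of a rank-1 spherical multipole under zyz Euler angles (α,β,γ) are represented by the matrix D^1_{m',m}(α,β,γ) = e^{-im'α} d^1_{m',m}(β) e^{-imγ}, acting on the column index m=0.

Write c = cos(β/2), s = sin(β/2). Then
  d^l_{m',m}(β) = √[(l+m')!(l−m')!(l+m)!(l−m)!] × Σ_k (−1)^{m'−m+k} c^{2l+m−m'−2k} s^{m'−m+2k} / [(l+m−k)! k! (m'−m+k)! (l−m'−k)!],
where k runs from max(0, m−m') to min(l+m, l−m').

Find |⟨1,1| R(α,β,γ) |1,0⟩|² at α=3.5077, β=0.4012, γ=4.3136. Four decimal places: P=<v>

Split into d^1_{1,0}(β=0.4012) × two z-phases.
c=cos(0.401200/2)=0.979947, s=sin(0.401200/2)=0.199257; N=√[2·1·1·1]=1.414214
The bounds max(0,m−m')=0 and min(l+m,l−m')=0 give 1 term
  k=0: (−1)^1·1.4142/(1)·0.9799^1·0.1993^1 = -0.276142
d^1_{1,0}(0.4012) = -0.276142
|D^1_{1,0}|² = |d^1_{1,0}(β)|² = (-0.276142)² = 0.076254 (the z-rotation phases have unit modulus)

P=0.0763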